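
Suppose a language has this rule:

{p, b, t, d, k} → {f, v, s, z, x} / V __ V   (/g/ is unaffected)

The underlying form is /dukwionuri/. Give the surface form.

dukwionuri

No segment of /dukwionuri/ meets the structural description of the rule, so the form surfaces unchanged.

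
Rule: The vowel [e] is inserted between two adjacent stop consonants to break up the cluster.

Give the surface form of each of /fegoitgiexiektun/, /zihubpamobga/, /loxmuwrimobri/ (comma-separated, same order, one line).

/fegoitgiexiektun/: /t/ and /g/ form a stop–stop cluster, so [e] is inserted between them. /k/ and /t/ form a stop–stop cluster, so [e] is inserted between them. → [fegoitegiexieketun].
/zihubpamobga/: /b/ and /p/ form a stop–stop cluster, so [e] is inserted between them. /b/ and /g/ form a stop–stop cluster, so [e] is inserted between them. → [zihubepamobega].
/loxmuwrimobri/: the rule's environment is not met; surfaces unchanged as [loxmuwrimobri].

fegoitegiexieketun, zihubepamobega, loxmuwrimobri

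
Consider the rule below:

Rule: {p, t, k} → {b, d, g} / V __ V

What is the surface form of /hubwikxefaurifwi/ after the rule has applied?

No segment of /hubwikxefaurifwi/ meets the structural description of the rule, so the form surfaces unchanged.

hubwikxefaurifwi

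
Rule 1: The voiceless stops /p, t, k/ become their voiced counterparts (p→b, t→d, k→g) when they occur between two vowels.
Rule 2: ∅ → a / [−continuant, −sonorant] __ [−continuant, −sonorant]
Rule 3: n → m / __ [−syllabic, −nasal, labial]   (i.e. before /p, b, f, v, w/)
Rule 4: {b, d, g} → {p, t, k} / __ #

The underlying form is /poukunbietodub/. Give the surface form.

pougumbiedodup

Rule 1 (intervocalic voicing): /k/ is a voiceless stop between vowels /u/ and /u/, so it voices to [g]. /t/ is a voiceless stop between vowels /e/ and /o/, so it voices to [d]. /poukunbietodub/ → pougunbiedodub.
Rule 2 (stop-cluster a-epenthesis): no segment meets the environment; /pougunbiedodub/ is unchanged.
Rule 3 (nasal place assimilation): /n/ precedes the labial consonant /b/, so it assimilates in place to [m]. /pougunbiedodub/ → pougumbiedodub.
Rule 4 (final devoicing): /b/ is a voiced stop in word-final position, so it devoices to [p]. /pougumbiedodub/ → pougumbiedodup.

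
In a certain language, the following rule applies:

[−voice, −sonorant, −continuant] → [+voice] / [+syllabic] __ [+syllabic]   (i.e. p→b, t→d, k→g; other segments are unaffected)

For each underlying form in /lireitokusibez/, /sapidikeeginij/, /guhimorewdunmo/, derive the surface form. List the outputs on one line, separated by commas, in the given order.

/lireitokusibez/: /t/ is a voiceless stop between vowels /i/ and /o/, so it voices to [d]. /k/ is a voiceless stop between vowels /o/ and /u/, so it voices to [g]. → [lireidogusibez].
/sapidikeeginij/: /p/ is a voiceless stop between vowels /a/ and /i/, so it voices to [b]. /k/ is a voiceless stop between vowels /i/ and /e/, so it voices to [g]. → [sabidigeeginij].
/guhimorewdunmo/: the rule's environment is not met; surfaces unchanged as [guhimorewdunmo].

lireidogusibez, sabidigeeginij, guhimorewdunmo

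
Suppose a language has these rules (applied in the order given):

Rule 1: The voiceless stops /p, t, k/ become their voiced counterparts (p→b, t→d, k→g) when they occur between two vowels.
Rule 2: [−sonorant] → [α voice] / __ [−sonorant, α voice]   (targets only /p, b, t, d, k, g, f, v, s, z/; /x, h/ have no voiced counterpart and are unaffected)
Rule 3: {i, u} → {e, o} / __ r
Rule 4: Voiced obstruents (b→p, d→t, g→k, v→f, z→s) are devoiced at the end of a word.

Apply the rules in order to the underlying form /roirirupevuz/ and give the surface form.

Rule 1 (intervocalic voicing): /p/ is a voiceless stop between vowels /u/ and /e/, so it voices to [b]. /roirirupevuz/ → roirirubevuz.
Rule 2 (regressive voicing assimilation): no segment meets the environment; /roirirubevuz/ is unchanged.
Rule 3 (pre-rhotic lowering): /i/ is a high vowel immediately before /r/, so it lowers to [e]. /i/ is a high vowel immediately before /r/, so it lowers to [e]. /roirirubevuz/ → roererubevuz.
Rule 4 (final devoicing): /z/ is a voiced obstruent in word-final position, so it devoices to [s]. /roererubevuz/ → roererubevus.

roererubevus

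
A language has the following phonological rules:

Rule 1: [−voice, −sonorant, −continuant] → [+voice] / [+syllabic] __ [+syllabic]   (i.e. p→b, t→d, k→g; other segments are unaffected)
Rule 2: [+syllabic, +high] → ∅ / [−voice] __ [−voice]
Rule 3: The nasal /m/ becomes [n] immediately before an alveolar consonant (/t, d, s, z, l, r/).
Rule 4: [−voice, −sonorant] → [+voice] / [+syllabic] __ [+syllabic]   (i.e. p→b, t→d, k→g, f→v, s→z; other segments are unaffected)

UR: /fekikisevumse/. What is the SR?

Rule 1 (intervocalic voicing): /k/ is a voiceless stop between vowels /e/ and /i/, so it voices to [g]. /k/ is a voiceless stop between vowels /i/ and /i/, so it voices to [g]. /fekikisevumse/ → fegigisevumse.
Rule 2 (high vowel syncope): no segment meets the environment; /fegigisevumse/ is unchanged.
Rule 3 (nasal place assimilation): /m/ precedes the alveolar consonant /s/, so it assimilates in place to [n]. /fegigisevumse/ → fegigisevunse.
Rule 4 (intervocalic voicing): /s/ is a voiceless obstruent between vowels /i/ and /e/, so it voices to [z]. /fegigisevunse/ → fegigizevunse.

fegigizevunse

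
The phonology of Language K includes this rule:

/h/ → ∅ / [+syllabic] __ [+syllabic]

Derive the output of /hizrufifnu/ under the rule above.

hizrufifnu

No segment of /hizrufifnu/ meets the structural description of the rule, so the form surfaces unchanged.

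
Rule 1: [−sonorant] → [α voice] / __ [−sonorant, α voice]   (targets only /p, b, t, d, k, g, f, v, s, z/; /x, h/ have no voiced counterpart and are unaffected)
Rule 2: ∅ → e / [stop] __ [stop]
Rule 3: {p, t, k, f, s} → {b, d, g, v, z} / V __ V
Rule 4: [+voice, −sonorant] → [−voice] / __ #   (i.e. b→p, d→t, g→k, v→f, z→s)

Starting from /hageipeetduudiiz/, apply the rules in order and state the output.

hageibeededuudiis

Rule 1 (regressive voicing assimilation): /t/ precedes the voiced obstruent /d/, so it voices to [d] by assimilation. /hageipeetduudiiz/ → hageipeedduudiiz.
Rule 2 (stop-cluster e-epenthesis): /d/ and /d/ form a stop–stop cluster, so [e] is inserted between them. /hageipeedduudiiz/ → hageipeededuudiiz.
Rule 3 (intervocalic voicing): /p/ is a voiceless obstruent between vowels /i/ and /e/, so it voices to [b]. /hageipeededuudiiz/ → hageibeededuudiiz.
Rule 4 (final devoicing): /z/ is a voiced obstruent in word-final position, so it devoices to [s]. /hageibeededuudiiz/ → hageibeededuudiis.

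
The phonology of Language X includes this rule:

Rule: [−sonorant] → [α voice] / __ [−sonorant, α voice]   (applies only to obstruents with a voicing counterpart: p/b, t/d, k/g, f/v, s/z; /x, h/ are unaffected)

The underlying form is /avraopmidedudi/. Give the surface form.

No segment of /avraopmidedudi/ meets the structural description of the rule, so the form surfaces unchanged.

avraopmidedudi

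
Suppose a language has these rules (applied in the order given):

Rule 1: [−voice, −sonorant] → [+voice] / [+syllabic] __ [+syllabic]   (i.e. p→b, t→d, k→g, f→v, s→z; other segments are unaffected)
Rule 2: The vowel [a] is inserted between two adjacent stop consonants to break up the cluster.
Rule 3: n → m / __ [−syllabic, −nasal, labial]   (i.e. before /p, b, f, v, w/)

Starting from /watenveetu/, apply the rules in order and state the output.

wademveedu

Rule 1 (intervocalic voicing): /t/ is a voiceless obstruent between vowels /a/ and /e/, so it voices to [d]. /t/ is a voiceless obstruent between vowels /e/ and /u/, so it voices to [d]. /watenveetu/ → wadenveedu.
Rule 2 (stop-cluster a-epenthesis): no segment meets the environment; /wadenveedu/ is unchanged.
Rule 3 (nasal place assimilation): /n/ precedes the labial consonant /v/, so it assimilates in place to [m]. /wadenveedu/ → wademveedu.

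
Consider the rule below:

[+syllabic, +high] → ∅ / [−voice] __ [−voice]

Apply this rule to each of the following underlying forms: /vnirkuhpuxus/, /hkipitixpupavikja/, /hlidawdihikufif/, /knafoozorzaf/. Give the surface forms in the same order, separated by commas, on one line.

vnirkhpxs, hkptxppavikja, hlidawdihkff, knafoozorzaf

/vnirkuhpuxus/: /u/ is a high vowel flanked by voiceless consonants /k/ and /h/, so it deletes. /u/ is a high vowel flanked by voiceless consonants /p/ and /x/, so it deletes. /u/ is a high vowel flanked by voiceless consonants /x/ and /s/, so it deletes. → [vnirkhpxs].
/hkipitixpupavikja/: /i/ is a high vowel flanked by voiceless consonants /k/ and /p/, so it deletes. /i/ is a high vowel flanked by voiceless consonants /p/ and /t/, so it deletes. /i/ is a high vowel flanked by voiceless consonants /t/ and /x/, so it deletes. /u/ is a high vowel flanked by voiceless consonants /p/ and /p/, so it deletes. → [hkptxppavikja].
/hlidawdihikufif/: /i/ is a high vowel flanked by voiceless consonants /h/ and /k/, so it deletes. /u/ is a high vowel flanked by voiceless consonants /k/ and /f/, so it deletes. /i/ is a high vowel flanked by voiceless consonants /f/ and /f/, so it deletes. → [hlidawdihkff].
/knafoozorzaf/: the rule's environment is not met; surfaces unchanged as [knafoozorzaf].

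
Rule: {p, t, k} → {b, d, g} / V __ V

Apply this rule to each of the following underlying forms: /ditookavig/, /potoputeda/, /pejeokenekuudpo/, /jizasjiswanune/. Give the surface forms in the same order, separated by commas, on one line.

/ditookavig/: /t/ is a voiceless stop between vowels /i/ and /o/, so it voices to [d]. /k/ is a voiceless stop between vowels /o/ and /a/, so it voices to [g]. → [didoogavig].
/potoputeda/: /t/ is a voiceless stop between vowels /o/ and /o/, so it voices to [d]. /p/ is a voiceless stop between vowels /o/ and /u/, so it voices to [b]. /t/ is a voiceless stop between vowels /u/ and /e/, so it voices to [d]. → [podobudeda].
/pejeokenekuudpo/: /k/ is a voiceless stop between vowels /o/ and /e/, so it voices to [g]. /k/ is a voiceless stop between vowels /e/ and /u/, so it voices to [g]. → [pejeogeneguudpo].
/jizasjiswanune/: the rule's environment is not met; surfaces unchanged as [jizasjiswanune].

didoogavig, podobudeda, pejeogeneguudpo, jizasjiswanune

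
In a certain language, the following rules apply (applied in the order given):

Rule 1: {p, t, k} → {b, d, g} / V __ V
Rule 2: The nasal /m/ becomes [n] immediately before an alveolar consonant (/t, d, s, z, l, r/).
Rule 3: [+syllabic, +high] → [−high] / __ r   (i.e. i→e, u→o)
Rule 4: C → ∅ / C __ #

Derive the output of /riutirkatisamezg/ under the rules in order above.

Rule 1 (intervocalic voicing): /t/ is a voiceless stop between vowels /u/ and /i/, so it voices to [d]. /t/ is a voiceless stop between vowels /a/ and /i/, so it voices to [d]. /riutirkatisamezg/ → riudirkadisamezg.
Rule 2 (nasal place assimilation): no segment meets the environment; /riudirkadisamezg/ is unchanged.
Rule 3 (pre-rhotic lowering): /i/ is a high vowel immediately before /r/, so it lowers to [e]. /riudirkadisamezg/ → riuderkadisamezg.
Rule 4 (final cluster simplification): /g/ is the second consonant of a word-final cluster /zg/, so it deletes. /riuderkadisamezg/ → riuderkadisamez.

riuderkadisamez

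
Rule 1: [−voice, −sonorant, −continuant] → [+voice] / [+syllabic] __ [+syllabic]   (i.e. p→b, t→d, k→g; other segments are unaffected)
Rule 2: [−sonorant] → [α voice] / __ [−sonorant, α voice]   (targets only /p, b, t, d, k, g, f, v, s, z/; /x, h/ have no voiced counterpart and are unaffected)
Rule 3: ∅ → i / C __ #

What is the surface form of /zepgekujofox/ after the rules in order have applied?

zebgegujofoxi

Rule 1 (intervocalic voicing): /k/ is a voiceless stop between vowels /e/ and /u/, so it voices to [g]. /zepgekujofox/ → zepgegujofox.
Rule 2 (regressive voicing assimilation): /p/ precedes the voiced obstruent /g/, so it voices to [b] by assimilation. /zepgegujofox/ → zebgegujofox.
Rule 3 (final i-epenthesis): the form ends in the consonant /x/, so [i] is inserted word-finally. /zebgegujofox/ → zebgegujofoxi.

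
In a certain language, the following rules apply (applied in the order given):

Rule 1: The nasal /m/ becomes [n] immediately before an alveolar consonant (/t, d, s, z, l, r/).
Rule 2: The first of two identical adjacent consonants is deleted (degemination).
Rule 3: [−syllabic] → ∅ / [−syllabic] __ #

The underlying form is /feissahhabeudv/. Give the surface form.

Rule 1 (nasal place assimilation): no segment meets the environment; /feissahhabeudv/ is unchanged.
Rule 2 (degemination): /ss/ is a geminate; the first /s/ deletes. /hh/ is a geminate; the first /h/ deletes. /feissahhabeudv/ → feisahabeudv.
Rule 3 (final cluster simplification): /v/ is the second consonant of a word-final cluster /dv/, so it deletes. /feisahabeudv/ → feisahabeud.

feisahabeud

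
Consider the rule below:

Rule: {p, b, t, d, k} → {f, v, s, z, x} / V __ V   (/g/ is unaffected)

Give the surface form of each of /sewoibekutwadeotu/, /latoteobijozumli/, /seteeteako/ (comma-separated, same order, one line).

/sewoibekutwadeotu/: /b/ is a stop between vowels /i/ and /e/, so it spirantizes to the fricative [v]. /k/ is a stop between vowels /e/ and /u/, so it spirantizes to the fricative [x]. /d/ is a stop between vowels /a/ and /e/, so it spirantizes to the fricative [z]. /t/ is a stop between vowels /o/ and /u/, so it spirantizes to the fricative [s]. → [sewoivexutwazeosu].
/latoteobijozumli/: /t/ is a stop between vowels /a/ and /o/, so it spirantizes to the fricative [s]. /t/ is a stop between vowels /o/ and /e/, so it spirantizes to the fricative [s]. /b/ is a stop between vowels /o/ and /i/, so it spirantizes to the fricative [v]. → [lasoseovijozumli].
/seteeteako/: /t/ is a stop between vowels /e/ and /e/, so it spirantizes to the fricative [s]. /t/ is a stop between vowels /e/ and /e/, so it spirantizes to the fricative [s]. /k/ is a stop between vowels /a/ and /o/, so it spirantizes to the fricative [x]. → [seseeseaxo].

sewoivexutwazeosu, lasoseovijozumli, seseeseaxo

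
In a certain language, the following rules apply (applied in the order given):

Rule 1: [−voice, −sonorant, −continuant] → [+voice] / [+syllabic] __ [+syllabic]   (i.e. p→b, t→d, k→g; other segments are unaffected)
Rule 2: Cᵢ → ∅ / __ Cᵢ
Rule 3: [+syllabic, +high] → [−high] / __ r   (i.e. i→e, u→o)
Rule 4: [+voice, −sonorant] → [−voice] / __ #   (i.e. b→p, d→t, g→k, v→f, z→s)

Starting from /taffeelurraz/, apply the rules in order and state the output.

Rule 1 (intervocalic voicing): no segment meets the environment; /taffeelurraz/ is unchanged.
Rule 2 (degemination): /ff/ is a geminate; the first /f/ deletes. /rr/ is a geminate; the first /r/ deletes. /taffeelurraz/ → tafeeluraz.
Rule 3 (pre-rhotic lowering): /u/ is a high vowel immediately before /r/, so it lowers to [o]. /tafeeluraz/ → tafeeloraz.
Rule 4 (final devoicing): /z/ is a voiced obstruent in word-final position, so it devoices to [s]. /tafeeloraz/ → tafeeloras.

tafeeloras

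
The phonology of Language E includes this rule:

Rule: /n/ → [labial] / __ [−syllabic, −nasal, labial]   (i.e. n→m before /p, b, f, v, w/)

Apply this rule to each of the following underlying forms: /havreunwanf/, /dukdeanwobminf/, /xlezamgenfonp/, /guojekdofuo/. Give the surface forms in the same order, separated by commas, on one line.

/havreunwanf/: /n/ precedes the labial consonant /w/, so it assimilates in place to [m]. /n/ precedes the labial consonant /f/, so it assimilates in place to [m]. → [havreumwamf].
/dukdeanwobminf/: /n/ precedes the labial consonant /w/, so it assimilates in place to [m]. /n/ precedes the labial consonant /f/, so it assimilates in place to [m]. → [dukdeamwobmimf].
/xlezamgenfonp/: /n/ precedes the labial consonant /f/, so it assimilates in place to [m]. /n/ precedes the labial consonant /p/, so it assimilates in place to [m]. → [xlezamgemfomp].
/guojekdofuo/: the rule's environment is not met; surfaces unchanged as [guojekdofuo].

havreumwamf, dukdeamwobmimf, xlezamgemfomp, guojekdofuo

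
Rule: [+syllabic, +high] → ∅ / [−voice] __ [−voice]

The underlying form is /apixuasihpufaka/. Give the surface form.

/i/ is a high vowel flanked by voiceless consonants /p/ and /x/, so it deletes.
/i/ is a high vowel flanked by voiceless consonants /s/ and /h/, so it deletes.
/u/ is a high vowel flanked by voiceless consonants /p/ and /f/, so it deletes.
The other instance of /u/ does not occur in the required environment and remains unchanged.
Surface form: [apxuashpfaka].

apxuashpfaka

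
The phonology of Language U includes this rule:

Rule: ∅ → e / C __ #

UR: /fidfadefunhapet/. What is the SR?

the form ends in the consonant /t/, so [e] is inserted word-finally.
Surface form: [fidfadefunhapete].

fidfadefunhapete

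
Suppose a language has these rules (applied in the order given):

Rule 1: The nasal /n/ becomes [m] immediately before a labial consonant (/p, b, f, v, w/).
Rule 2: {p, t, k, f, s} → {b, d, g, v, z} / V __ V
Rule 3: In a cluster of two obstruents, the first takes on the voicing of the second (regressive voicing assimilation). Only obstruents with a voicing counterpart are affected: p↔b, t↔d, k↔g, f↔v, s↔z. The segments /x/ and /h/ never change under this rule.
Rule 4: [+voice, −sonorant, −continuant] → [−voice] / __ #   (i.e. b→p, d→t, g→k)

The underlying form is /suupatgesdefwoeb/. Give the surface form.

suubadgezdefwoep

Rule 1 (nasal place assimilation): no segment meets the environment; /suupatgesdefwoeb/ is unchanged.
Rule 2 (intervocalic voicing): /p/ is a voiceless obstruent between vowels /u/ and /a/, so it voices to [b]. /suupatgesdefwoeb/ → suubatgesdefwoeb.
Rule 3 (regressive voicing assimilation): /t/ precedes the voiced obstruent /g/, so it voices to [d] by assimilation. /s/ precedes the voiced obstruent /d/, so it voices to [z] by assimilation. /suubatgesdefwoeb/ → suubadgezdefwoeb.
Rule 4 (final devoicing): /b/ is a voiced stop in word-final position, so it devoices to [p]. /suubadgezdefwoeb/ → suubadgezdefwoep.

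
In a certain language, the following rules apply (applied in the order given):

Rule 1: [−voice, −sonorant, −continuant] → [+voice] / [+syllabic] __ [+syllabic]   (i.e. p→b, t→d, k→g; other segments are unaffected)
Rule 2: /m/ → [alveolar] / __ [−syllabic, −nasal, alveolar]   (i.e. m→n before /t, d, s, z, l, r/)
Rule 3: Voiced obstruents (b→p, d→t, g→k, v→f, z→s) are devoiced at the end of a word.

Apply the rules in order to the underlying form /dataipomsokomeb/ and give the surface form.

Rule 1 (intervocalic voicing): /t/ is a voiceless stop between vowels /a/ and /a/, so it voices to [d]. /p/ is a voiceless stop between vowels /i/ and /o/, so it voices to [b]. /k/ is a voiceless stop between vowels /o/ and /o/, so it voices to [g]. /dataipomsokomeb/ → dadaibomsogomeb.
Rule 2 (nasal place assimilation): /m/ precedes the alveolar consonant /s/, so it assimilates in place to [n]. /dadaibomsogomeb/ → dadaibonsogomeb.
Rule 3 (final devoicing): /b/ is a voiced obstruent in word-final position, so it devoices to [p]. /dadaibonsogomeb/ → dadaibonsogomep.

dadaibonsogomep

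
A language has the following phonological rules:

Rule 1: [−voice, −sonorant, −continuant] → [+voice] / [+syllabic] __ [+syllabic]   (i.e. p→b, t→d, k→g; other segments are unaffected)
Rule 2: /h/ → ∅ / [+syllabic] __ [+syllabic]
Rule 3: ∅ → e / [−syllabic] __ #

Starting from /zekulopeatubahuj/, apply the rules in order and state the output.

Rule 1 (intervocalic voicing): /k/ is a voiceless stop between vowels /e/ and /u/, so it voices to [g]. /p/ is a voiceless stop between vowels /o/ and /e/, so it voices to [b]. /t/ is a voiceless stop between vowels /a/ and /u/, so it voices to [d]. /zekulopeatubahuj/ → zegulobeadubahuj.
Rule 2 (intervocalic h-deletion): /h/ occurs between vowels /a/ and /u/, so it deletes. /zegulobeadubahuj/ → zegulobeadubauj.
Rule 3 (final e-epenthesis): the form ends in the consonant /j/, so [e] is inserted word-finally. /zegulobeadubauj/ → zegulobeadubauje.

zegulobeadubauje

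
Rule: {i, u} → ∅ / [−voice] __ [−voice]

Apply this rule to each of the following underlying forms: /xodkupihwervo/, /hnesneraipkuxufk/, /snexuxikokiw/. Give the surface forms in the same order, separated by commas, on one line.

xodkphwervo, hnesneraipkxfk, snexxkokiw

/xodkupihwervo/: /u/ is a high vowel flanked by voiceless consonants /k/ and /p/, so it deletes. /i/ is a high vowel flanked by voiceless consonants /p/ and /h/, so it deletes. → [xodkphwervo].
/hnesneraipkuxufk/: /u/ is a high vowel flanked by voiceless consonants /k/ and /x/, so it deletes. /u/ is a high vowel flanked by voiceless consonants /x/ and /f/, so it deletes. → [hnesneraipkxfk].
/snexuxikokiw/: /u/ is a high vowel flanked by voiceless consonants /x/ and /x/, so it deletes. /i/ is a high vowel flanked by voiceless consonants /x/ and /k/, so it deletes. → [snexxkokiw].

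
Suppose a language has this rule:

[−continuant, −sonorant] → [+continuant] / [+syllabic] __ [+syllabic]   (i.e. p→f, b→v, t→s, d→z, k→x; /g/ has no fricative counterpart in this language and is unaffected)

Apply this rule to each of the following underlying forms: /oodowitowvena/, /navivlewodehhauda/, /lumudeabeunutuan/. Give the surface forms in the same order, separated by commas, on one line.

/oodowitowvena/: /d/ is a stop between vowels /o/ and /o/, so it spirantizes to the fricative [z]. /t/ is a stop between vowels /i/ and /o/, so it spirantizes to the fricative [s]. → [oozowisowvena].
/navivlewodehhauda/: /d/ is a stop between vowels /o/ and /e/, so it spirantizes to the fricative [z]. /d/ is a stop between vowels /u/ and /a/, so it spirantizes to the fricative [z]. → [navivlewozehhauza].
/lumudeabeunutuan/: /d/ is a stop between vowels /u/ and /e/, so it spirantizes to the fricative [z]. /b/ is a stop between vowels /a/ and /e/, so it spirantizes to the fricative [v]. /t/ is a stop between vowels /u/ and /u/, so it spirantizes to the fricative [s]. → [lumuzeaveunusuan].

oozowisowvena, navivlewozehhauza, lumuzeaveunusuan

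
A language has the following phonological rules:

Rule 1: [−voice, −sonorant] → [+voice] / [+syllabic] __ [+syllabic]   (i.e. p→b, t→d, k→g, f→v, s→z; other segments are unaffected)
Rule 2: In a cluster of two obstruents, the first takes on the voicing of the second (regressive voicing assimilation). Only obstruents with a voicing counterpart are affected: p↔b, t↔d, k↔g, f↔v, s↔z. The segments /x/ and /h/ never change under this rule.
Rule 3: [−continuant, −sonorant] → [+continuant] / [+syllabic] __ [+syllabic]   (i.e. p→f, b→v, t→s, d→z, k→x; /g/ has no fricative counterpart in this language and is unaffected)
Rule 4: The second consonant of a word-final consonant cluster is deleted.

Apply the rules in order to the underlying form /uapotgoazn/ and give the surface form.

uavodgoaz

Rule 1 (intervocalic voicing): /p/ is a voiceless obstruent between vowels /a/ and /o/, so it voices to [b]. /uapotgoazn/ → uabotgoazn.
Rule 2 (regressive voicing assimilation): /t/ precedes the voiced obstruent /g/, so it voices to [d] by assimilation. /uabotgoazn/ → uabodgoazn.
Rule 3 (intervocalic spirantization): /b/ is a stop between vowels /a/ and /o/, so it spirantizes to the fricative [v]. /uabodgoazn/ → uavodgoazn.
Rule 4 (final cluster simplification): /n/ is the second consonant of a word-final cluster /zn/, so it deletes. /uavodgoazn/ → uavodgoaz.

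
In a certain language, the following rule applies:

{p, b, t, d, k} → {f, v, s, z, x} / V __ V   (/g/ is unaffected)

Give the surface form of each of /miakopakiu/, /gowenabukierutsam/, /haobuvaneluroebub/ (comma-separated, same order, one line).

miaxofaxiu, gowenavuxierutsam, haovuvaneluroevub

/miakopakiu/: /k/ is a stop between vowels /a/ and /o/, so it spirantizes to the fricative [x]. /p/ is a stop between vowels /o/ and /a/, so it spirantizes to the fricative [f]. /k/ is a stop between vowels /a/ and /i/, so it spirantizes to the fricative [x]. → [miaxofaxiu].
/gowenabukierutsam/: /b/ is a stop between vowels /a/ and /u/, so it spirantizes to the fricative [v]. /k/ is a stop between vowels /u/ and /i/, so it spirantizes to the fricative [x]. → [gowenavuxierutsam].
/haobuvaneluroebub/: /b/ is a stop between vowels /o/ and /u/, so it spirantizes to the fricative [v]. /b/ is a stop between vowels /e/ and /u/, so it spirantizes to the fricative [v]. → [haovuvaneluroevub].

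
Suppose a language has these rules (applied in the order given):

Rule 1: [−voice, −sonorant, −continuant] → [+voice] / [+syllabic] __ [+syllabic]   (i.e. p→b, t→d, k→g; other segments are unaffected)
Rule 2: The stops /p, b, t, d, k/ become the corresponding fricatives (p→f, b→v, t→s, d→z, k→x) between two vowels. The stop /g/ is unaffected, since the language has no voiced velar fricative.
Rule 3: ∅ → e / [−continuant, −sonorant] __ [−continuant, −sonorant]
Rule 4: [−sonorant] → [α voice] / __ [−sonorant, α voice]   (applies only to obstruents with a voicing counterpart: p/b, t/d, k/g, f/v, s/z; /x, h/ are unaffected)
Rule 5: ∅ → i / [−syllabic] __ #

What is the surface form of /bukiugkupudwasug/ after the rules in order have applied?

bugiugekuvudwasugi

Rule 1 (intervocalic voicing): /k/ is a voiceless stop between vowels /u/ and /i/, so it voices to [g]. /p/ is a voiceless stop between vowels /u/ and /u/, so it voices to [b]. /bukiugkupudwasug/ → bugiugkubudwasug.
Rule 2 (intervocalic spirantization): /b/ is a stop between vowels /u/ and /u/, so it spirantizes to the fricative [v]. /bugiugkubudwasug/ → bugiugkuvudwasug.
Rule 3 (stop-cluster e-epenthesis): /g/ and /k/ form a stop–stop cluster, so [e] is inserted between them. /bugiugkuvudwasug/ → bugiugekuvudwasug.
Rule 4 (regressive voicing assimilation): no segment meets the environment; /bugiugekuvudwasug/ is unchanged.
Rule 5 (final i-epenthesis): the form ends in the consonant /g/, so [i] is inserted word-finally. /bugiugekuvudwasug/ → bugiugekuvudwasugi.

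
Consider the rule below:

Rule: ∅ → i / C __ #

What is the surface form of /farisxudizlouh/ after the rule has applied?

the form ends in the consonant /h/, so [i] is inserted word-finally.
Surface form: [farisxudizlouhi].

farisxudizlouhi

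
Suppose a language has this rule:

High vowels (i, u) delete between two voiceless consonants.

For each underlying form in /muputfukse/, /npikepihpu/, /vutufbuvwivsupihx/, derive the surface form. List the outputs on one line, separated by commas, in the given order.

muptfkse, npkephpu, vutfbuvwivsphx

/muputfukse/: /u/ is a high vowel flanked by voiceless consonants /p/ and /t/, so it deletes. /u/ is a high vowel flanked by voiceless consonants /f/ and /k/, so it deletes. → [muptfkse].
/npikepihpu/: /i/ is a high vowel flanked by voiceless consonants /p/ and /k/, so it deletes. /i/ is a high vowel flanked by voiceless consonants /p/ and /h/, so it deletes. → [npkephpu].
/vutufbuvwivsupihx/: /u/ is a high vowel flanked by voiceless consonants /t/ and /f/, so it deletes. /u/ is a high vowel flanked by voiceless consonants /s/ and /p/, so it deletes. /i/ is a high vowel flanked by voiceless consonants /p/ and /h/, so it deletes. → [vutfbuvwivsphx].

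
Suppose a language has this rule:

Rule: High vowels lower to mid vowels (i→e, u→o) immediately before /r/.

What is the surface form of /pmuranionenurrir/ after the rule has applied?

pmoranionenorrer

Scanning /pmuranionenurrir/: /u/ is a high vowel immediately before /r/, so it lowers to [o]; /i/ at position 7 is not in the conditioning environment; /u/ is a high vowel immediately before /r/, so it lowers to [o]; /i/ is a high vowel immediately before /r/, so it lowers to [e].
Result: [pmoranionenorrer].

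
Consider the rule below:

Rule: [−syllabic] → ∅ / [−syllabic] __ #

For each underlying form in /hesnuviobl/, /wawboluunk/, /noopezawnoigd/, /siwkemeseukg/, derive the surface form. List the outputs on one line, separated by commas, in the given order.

/hesnuviobl/: /l/ is the second consonant of a word-final cluster /bl/, so it deletes. → [hesnuviob].
/wawboluunk/: /k/ is the second consonant of a word-final cluster /nk/, so it deletes. → [wawboluun].
/noopezawnoigd/: /d/ is the second consonant of a word-final cluster /gd/, so it deletes. → [noopezawnoig].
/siwkemeseukg/: /g/ is the second consonant of a word-final cluster /kg/, so it deletes. → [siwkemeseuk].

hesnuviob, wawboluun, noopezawnoig, siwkemeseuk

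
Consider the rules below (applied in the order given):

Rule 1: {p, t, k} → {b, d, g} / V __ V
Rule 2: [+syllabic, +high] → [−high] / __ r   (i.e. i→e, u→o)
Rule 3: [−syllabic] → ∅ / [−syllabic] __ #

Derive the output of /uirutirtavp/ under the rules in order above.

Rule 1 (intervocalic voicing): /t/ is a voiceless stop between vowels /u/ and /i/, so it voices to [d]. /uirutirtavp/ → uirudirtavp.
Rule 2 (pre-rhotic lowering): /i/ is a high vowel immediately before /r/, so it lowers to [e]. /i/ is a high vowel immediately before /r/, so it lowers to [e]. /uirudirtavp/ → uerudertavp.
Rule 3 (final cluster simplification): /p/ is the second consonant of a word-final cluster /vp/, so it deletes. /uerudertavp/ → uerudertav.

uerudertav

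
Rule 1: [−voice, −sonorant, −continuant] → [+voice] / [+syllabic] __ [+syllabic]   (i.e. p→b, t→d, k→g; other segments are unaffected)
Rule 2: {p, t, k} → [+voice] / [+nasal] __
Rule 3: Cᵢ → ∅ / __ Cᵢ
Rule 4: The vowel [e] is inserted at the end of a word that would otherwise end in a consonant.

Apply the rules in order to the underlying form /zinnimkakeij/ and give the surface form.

Rule 1 (intervocalic voicing): /k/ is a voiceless stop between vowels /a/ and /e/, so it voices to [g]. /zinnimkakeij/ → zinnimkageij.
Rule 2 (post-nasal voicing): /k/ is a voiceless stop immediately after the nasal /m/, so it voices to [g]. /zinnimkageij/ → zinnimgageij.
Rule 3 (degemination): /nn/ is a geminate; the first /n/ deletes. /zinnimgageij/ → zinimgageij.
Rule 4 (final e-epenthesis): the form ends in the consonant /j/, so [e] is inserted word-finally. /zinimgageij/ → zinimgageije.

zinimgageije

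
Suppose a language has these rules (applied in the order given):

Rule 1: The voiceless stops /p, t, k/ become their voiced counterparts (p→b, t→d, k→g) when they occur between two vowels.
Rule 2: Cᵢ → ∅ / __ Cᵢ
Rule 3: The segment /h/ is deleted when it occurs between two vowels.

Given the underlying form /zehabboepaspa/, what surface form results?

Rule 1 (intervocalic voicing): /p/ is a voiceless stop between vowels /e/ and /a/, so it voices to [b]. /zehabboepaspa/ → zehabboebaspa.
Rule 2 (degemination): /bb/ is a geminate; the first /b/ deletes. /zehabboebaspa/ → zehaboebaspa.
Rule 3 (intervocalic h-deletion): /h/ occurs between vowels /e/ and /a/, so it deletes. /zehaboebaspa/ → zeaboebaspa.

zeaboebaspa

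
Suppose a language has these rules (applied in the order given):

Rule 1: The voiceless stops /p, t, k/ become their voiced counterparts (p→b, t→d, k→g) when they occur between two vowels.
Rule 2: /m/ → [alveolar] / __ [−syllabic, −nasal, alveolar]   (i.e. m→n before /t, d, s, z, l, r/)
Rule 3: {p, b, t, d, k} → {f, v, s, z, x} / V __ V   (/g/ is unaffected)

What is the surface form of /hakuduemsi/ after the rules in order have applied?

Rule 1 (intervocalic voicing): /k/ is a voiceless stop between vowels /a/ and /u/, so it voices to [g]. /hakuduemsi/ → haguduemsi.
Rule 2 (nasal place assimilation): /m/ precedes the alveolar consonant /s/, so it assimilates in place to [n]. /haguduemsi/ → haguduensi.
Rule 3 (intervocalic spirantization): /d/ is a stop between vowels /u/ and /u/, so it spirantizes to the fricative [z]. /haguduensi/ → haguzuensi.

haguzuensi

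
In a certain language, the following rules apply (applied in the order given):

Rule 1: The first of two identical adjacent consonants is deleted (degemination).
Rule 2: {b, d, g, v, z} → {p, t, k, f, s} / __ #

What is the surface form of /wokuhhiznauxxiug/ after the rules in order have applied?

Rule 1 (degemination): /hh/ is a geminate; the first /h/ deletes. /xx/ is a geminate; the first /x/ deletes. /wokuhhiznauxxiug/ → wokuhiznauxiug.
Rule 2 (final devoicing): /g/ is a voiced obstruent in word-final position, so it devoices to [k]. /wokuhiznauxiug/ → wokuhiznauxiuk.

wokuhiznauxiuk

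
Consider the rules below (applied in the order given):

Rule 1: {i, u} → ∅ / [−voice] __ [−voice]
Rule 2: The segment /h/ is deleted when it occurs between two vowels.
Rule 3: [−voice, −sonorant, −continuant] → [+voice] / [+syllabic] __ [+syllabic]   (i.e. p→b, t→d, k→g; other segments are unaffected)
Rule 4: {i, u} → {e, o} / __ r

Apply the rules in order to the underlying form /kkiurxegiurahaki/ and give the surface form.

kkiorxegioraagi

Rule 1 (high vowel syncope): no segment meets the environment; /kkiurxegiurahaki/ is unchanged.
Rule 2 (intervocalic h-deletion): /h/ occurs between vowels /a/ and /a/, so it deletes. /kkiurxegiurahaki/ → kkiurxegiuraaki.
Rule 3 (intervocalic voicing): /k/ is a voiceless stop between vowels /a/ and /i/, so it voices to [g]. /kkiurxegiuraaki/ → kkiurxegiuraagi.
Rule 4 (pre-rhotic lowering): /u/ is a high vowel immediately before /r/, so it lowers to [o]. /u/ is a high vowel immediately before /r/, so it lowers to [o]. /kkiurxegiuraagi/ → kkiorxegioraagi.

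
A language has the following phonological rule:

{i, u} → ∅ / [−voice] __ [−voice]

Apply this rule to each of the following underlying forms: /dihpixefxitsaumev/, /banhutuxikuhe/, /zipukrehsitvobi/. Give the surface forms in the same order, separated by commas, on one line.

dihpxefxtsaumev, banhtxkhe, zipkrehstvobi

/dihpixefxitsaumev/: /i/ is a high vowel flanked by voiceless consonants /p/ and /x/, so it deletes. /i/ is a high vowel flanked by voiceless consonants /x/ and /t/, so it deletes. → [dihpxefxtsaumev].
/banhutuxikuhe/: /u/ is a high vowel flanked by voiceless consonants /h/ and /t/, so it deletes. /u/ is a high vowel flanked by voiceless consonants /t/ and /x/, so it deletes. /i/ is a high vowel flanked by voiceless consonants /x/ and /k/, so it deletes. /u/ is a high vowel flanked by voiceless consonants /k/ and /h/, so it deletes. → [banhtxkhe].
/zipukrehsitvobi/: /u/ is a high vowel flanked by voiceless consonants /p/ and /k/, so it deletes. /i/ is a high vowel flanked by voiceless consonants /s/ and /t/, so it deletes. → [zipkrehstvobi].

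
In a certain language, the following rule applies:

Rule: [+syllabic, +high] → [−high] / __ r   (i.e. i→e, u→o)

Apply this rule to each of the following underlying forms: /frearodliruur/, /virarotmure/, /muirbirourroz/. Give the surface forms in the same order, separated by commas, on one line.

/frearodliruur/: /i/ is a high vowel immediately before /r/, so it lowers to [e]. /u/ is a high vowel immediately before /r/, so it lowers to [o]. → [frearodleruor].
/virarotmure/: /i/ is a high vowel immediately before /r/, so it lowers to [e]. /u/ is a high vowel immediately before /r/, so it lowers to [o]. → [verarotmore].
/muirbirourroz/: /i/ is a high vowel immediately before /r/, so it lowers to [e]. /i/ is a high vowel immediately before /r/, so it lowers to [e]. /u/ is a high vowel immediately before /r/, so it lowers to [o]. → [muerberoorroz].

frearodleruor, verarotmore, muerberoorroz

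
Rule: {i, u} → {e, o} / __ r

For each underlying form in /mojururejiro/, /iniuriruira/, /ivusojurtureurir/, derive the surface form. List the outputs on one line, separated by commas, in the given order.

/mojururejiro/: /u/ is a high vowel immediately before /r/, so it lowers to [o]. /u/ is a high vowel immediately before /r/, so it lowers to [o]. /i/ is a high vowel immediately before /r/, so it lowers to [e]. → [mojororejero].
/iniuriruira/: /u/ is a high vowel immediately before /r/, so it lowers to [o]. /i/ is a high vowel immediately before /r/, so it lowers to [e]. /i/ is a high vowel immediately before /r/, so it lowers to [e]. → [inioreruera].
/ivusojurtureurir/: /u/ is a high vowel immediately before /r/, so it lowers to [o]. /u/ is a high vowel immediately before /r/, so it lowers to [o]. /u/ is a high vowel immediately before /r/, so it lowers to [o]. /i/ is a high vowel immediately before /r/, so it lowers to [e]. → [ivusojortoreorer].

mojororejero, inioreruera, ivusojortoreorer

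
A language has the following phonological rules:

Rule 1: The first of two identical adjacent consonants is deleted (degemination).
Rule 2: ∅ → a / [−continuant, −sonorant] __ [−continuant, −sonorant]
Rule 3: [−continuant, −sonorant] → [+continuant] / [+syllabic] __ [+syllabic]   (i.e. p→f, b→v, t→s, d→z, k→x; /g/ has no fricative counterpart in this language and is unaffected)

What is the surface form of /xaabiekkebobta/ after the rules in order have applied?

Rule 1 (degemination): /kk/ is a geminate; the first /k/ deletes. /xaabiekkebobta/ → xaabiekebobta.
Rule 2 (stop-cluster a-epenthesis): /b/ and /t/ form a stop–stop cluster, so [a] is inserted between them. /xaabiekebobta/ → xaabiekebobata.
Rule 3 (intervocalic spirantization): /b/ is a stop between vowels /a/ and /i/, so it spirantizes to the fricative [v]. /k/ is a stop between vowels /e/ and /e/, so it spirantizes to the fricative [x]. /b/ is a stop between vowels /e/ and /o/, so it spirantizes to the fricative [v]. /b/ is a stop between vowels /o/ and /a/, so it spirantizes to the fricative [v]. /t/ is a stop between vowels /a/ and /a/, so it spirantizes to the fricative [s]. /xaabiekebobata/ → xaaviexevovasa.

xaaviexevovasa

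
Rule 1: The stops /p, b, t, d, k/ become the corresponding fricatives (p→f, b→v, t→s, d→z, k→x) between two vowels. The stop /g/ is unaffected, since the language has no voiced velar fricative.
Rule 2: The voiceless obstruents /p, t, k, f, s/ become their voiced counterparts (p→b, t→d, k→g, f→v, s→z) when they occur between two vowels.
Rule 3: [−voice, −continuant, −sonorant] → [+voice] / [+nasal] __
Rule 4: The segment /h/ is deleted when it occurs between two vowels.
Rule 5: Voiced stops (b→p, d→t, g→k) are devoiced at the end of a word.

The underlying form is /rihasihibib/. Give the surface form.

riaziivip

Rule 1 (intervocalic spirantization): /b/ is a stop between vowels /i/ and /i/, so it spirantizes to the fricative [v]. /rihasihibib/ → rihasihivib.
Rule 2 (intervocalic voicing): /s/ is a voiceless obstruent between vowels /a/ and /i/, so it voices to [z]. /rihasihivib/ → rihazihivib.
Rule 3 (post-nasal voicing): no segment meets the environment; /rihazihivib/ is unchanged.
Rule 4 (intervocalic h-deletion): /h/ occurs between vowels /i/ and /a/, so it deletes. /h/ occurs between vowels /i/ and /i/, so it deletes. /rihazihivib/ → riaziivib.
Rule 5 (final devoicing): /b/ is a voiced stop in word-final position, so it devoices to [p]. /riaziivib/ → riaziivip.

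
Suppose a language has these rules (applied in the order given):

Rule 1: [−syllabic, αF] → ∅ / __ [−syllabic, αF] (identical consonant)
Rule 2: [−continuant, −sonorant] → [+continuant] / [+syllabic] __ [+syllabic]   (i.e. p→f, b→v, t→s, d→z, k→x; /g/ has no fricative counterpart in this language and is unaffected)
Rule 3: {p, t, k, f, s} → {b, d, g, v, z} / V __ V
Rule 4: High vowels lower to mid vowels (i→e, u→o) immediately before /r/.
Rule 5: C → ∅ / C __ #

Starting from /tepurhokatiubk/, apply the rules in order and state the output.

tevorhoxaziub

Rule 1 (degemination): no segment meets the environment; /tepurhokatiubk/ is unchanged.
Rule 2 (intervocalic spirantization): /p/ is a stop between vowels /e/ and /u/, so it spirantizes to the fricative [f]. /k/ is a stop between vowels /o/ and /a/, so it spirantizes to the fricative [x]. /t/ is a stop between vowels /a/ and /i/, so it spirantizes to the fricative [s]. /tepurhokatiubk/ → tefurhoxasiubk.
Rule 3 (intervocalic voicing): /f/ is a voiceless obstruent between vowels /e/ and /u/, so it voices to [v]. /s/ is a voiceless obstruent between vowels /a/ and /i/, so it voices to [z]. /tefurhoxasiubk/ → tevurhoxaziubk.
Rule 4 (pre-rhotic lowering): /u/ is a high vowel immediately before /r/, so it lowers to [o]. /tevurhoxaziubk/ → tevorhoxaziubk.
Rule 5 (final cluster simplification): /k/ is the second consonant of a word-final cluster /bk/, so it deletes. /tevorhoxaziubk/ → tevorhoxaziub.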